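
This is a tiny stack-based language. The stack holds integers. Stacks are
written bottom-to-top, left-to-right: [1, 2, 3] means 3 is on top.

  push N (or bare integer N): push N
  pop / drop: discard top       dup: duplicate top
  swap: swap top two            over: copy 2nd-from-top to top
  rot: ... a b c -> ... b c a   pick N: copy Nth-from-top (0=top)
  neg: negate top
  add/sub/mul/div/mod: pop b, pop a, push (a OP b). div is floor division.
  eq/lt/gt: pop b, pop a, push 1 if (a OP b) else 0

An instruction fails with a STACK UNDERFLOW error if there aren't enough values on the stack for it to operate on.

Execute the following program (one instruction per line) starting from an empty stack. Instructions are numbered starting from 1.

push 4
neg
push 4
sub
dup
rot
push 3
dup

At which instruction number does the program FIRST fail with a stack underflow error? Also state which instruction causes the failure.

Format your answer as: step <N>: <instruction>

Step 1 ('push 4'): stack = [4], depth = 1
Step 2 ('neg'): stack = [-4], depth = 1
Step 3 ('push 4'): stack = [-4, 4], depth = 2
Step 4 ('sub'): stack = [-8], depth = 1
Step 5 ('dup'): stack = [-8, -8], depth = 2
Step 6 ('rot'): needs 3 value(s) but depth is 2 — STACK UNDERFLOW

Answer: step 6: rot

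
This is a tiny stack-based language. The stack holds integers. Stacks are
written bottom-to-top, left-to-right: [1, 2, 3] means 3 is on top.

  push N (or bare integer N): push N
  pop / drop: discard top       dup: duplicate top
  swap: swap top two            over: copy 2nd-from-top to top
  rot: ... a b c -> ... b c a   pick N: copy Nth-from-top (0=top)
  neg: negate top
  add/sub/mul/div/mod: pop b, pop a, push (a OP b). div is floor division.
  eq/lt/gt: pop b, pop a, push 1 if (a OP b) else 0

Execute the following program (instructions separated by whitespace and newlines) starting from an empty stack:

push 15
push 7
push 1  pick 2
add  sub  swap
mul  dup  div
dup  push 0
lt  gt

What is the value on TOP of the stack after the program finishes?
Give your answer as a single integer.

After 'push 15': [15]
After 'push 7': [15, 7]
After 'push 1': [15, 7, 1]
After 'pick 2': [15, 7, 1, 15]
After 'add': [15, 7, 16]
After 'sub': [15, -9]
After 'swap': [-9, 15]
After 'mul': [-135]
After 'dup': [-135, -135]
After 'div': [1]
After 'dup': [1, 1]
After 'push 0': [1, 1, 0]
After 'lt': [1, 0]
After 'gt': [1]

Answer: 1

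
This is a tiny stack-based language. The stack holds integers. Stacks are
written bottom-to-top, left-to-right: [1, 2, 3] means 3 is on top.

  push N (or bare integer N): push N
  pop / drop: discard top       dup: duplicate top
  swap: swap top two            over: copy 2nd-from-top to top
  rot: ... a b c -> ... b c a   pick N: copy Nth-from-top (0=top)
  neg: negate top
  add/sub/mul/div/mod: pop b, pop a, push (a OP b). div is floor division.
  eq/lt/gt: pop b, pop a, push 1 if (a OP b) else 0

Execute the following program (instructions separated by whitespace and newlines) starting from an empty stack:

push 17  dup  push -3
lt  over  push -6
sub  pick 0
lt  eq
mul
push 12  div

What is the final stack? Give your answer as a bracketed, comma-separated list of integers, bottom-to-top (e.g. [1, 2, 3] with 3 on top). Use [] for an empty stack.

Answer: [1]

Derivation:
After 'push 17': [17]
After 'dup': [17, 17]
After 'push -3': [17, 17, -3]
After 'lt': [17, 0]
After 'over': [17, 0, 17]
After 'push -6': [17, 0, 17, -6]
After 'sub': [17, 0, 23]
After 'pick 0': [17, 0, 23, 23]
After 'lt': [17, 0, 0]
After 'eq': [17, 1]
After 'mul': [17]
After 'push 12': [17, 12]
After 'div': [1]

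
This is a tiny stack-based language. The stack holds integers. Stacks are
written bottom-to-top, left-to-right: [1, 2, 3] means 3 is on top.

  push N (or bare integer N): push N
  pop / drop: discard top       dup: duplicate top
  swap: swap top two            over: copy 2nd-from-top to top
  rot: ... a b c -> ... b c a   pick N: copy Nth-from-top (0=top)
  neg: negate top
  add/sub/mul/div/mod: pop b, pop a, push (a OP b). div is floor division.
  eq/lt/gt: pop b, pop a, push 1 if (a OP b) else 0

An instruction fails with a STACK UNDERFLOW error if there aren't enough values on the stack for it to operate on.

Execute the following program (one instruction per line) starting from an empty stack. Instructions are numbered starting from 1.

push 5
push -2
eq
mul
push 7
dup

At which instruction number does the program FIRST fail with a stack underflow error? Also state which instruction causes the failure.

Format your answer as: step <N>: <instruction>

Step 1 ('push 5'): stack = [5], depth = 1
Step 2 ('push -2'): stack = [5, -2], depth = 2
Step 3 ('eq'): stack = [0], depth = 1
Step 4 ('mul'): needs 2 value(s) but depth is 1 — STACK UNDERFLOW

Answer: step 4: mul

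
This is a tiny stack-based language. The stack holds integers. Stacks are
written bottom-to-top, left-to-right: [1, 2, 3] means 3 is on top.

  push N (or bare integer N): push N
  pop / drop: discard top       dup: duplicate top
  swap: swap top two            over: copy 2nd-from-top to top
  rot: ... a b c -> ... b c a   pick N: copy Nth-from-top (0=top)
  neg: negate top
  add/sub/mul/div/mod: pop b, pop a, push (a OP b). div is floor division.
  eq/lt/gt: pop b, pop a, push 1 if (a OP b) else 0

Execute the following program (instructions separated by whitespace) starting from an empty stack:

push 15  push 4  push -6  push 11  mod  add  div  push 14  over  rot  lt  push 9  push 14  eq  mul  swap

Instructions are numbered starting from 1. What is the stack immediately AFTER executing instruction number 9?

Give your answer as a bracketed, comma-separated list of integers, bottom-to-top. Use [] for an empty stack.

Step 1 ('push 15'): [15]
Step 2 ('push 4'): [15, 4]
Step 3 ('push -6'): [15, 4, -6]
Step 4 ('push 11'): [15, 4, -6, 11]
Step 5 ('mod'): [15, 4, 5]
Step 6 ('add'): [15, 9]
Step 7 ('div'): [1]
Step 8 ('push 14'): [1, 14]
Step 9 ('over'): [1, 14, 1]

Answer: [1, 14, 1]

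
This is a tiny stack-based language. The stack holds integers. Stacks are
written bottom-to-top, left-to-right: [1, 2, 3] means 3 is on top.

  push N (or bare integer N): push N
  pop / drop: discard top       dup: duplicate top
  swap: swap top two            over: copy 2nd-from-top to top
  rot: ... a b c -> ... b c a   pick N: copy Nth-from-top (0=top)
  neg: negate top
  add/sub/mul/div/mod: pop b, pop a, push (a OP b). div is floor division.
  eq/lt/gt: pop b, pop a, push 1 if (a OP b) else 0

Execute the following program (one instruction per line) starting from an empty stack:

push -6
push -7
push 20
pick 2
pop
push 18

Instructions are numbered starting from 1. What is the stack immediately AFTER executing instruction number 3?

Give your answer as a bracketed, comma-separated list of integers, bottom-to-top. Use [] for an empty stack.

Answer: [-6, -7, 20]

Derivation:
Step 1 ('push -6'): [-6]
Step 2 ('push -7'): [-6, -7]
Step 3 ('push 20'): [-6, -7, 20]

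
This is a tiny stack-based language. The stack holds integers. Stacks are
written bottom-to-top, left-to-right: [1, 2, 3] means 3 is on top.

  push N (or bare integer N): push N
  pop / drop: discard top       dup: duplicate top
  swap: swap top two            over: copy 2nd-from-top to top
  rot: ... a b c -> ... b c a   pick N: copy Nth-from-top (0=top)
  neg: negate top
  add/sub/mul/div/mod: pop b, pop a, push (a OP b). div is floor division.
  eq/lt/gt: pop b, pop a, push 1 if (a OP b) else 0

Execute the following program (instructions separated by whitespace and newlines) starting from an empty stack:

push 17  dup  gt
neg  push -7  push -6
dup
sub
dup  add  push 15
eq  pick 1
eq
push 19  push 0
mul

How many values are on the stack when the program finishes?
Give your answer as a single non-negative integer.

Answer: 4

Derivation:
After 'push 17': stack = [17] (depth 1)
After 'dup': stack = [17, 17] (depth 2)
After 'gt': stack = [0] (depth 1)
After 'neg': stack = [0] (depth 1)
After 'push -7': stack = [0, -7] (depth 2)
After 'push -6': stack = [0, -7, -6] (depth 3)
After 'dup': stack = [0, -7, -6, -6] (depth 4)
After 'sub': stack = [0, -7, 0] (depth 3)
After 'dup': stack = [0, -7, 0, 0] (depth 4)
After 'add': stack = [0, -7, 0] (depth 3)
After 'push 15': stack = [0, -7, 0, 15] (depth 4)
After 'eq': stack = [0, -7, 0] (depth 3)
After 'pick 1': stack = [0, -7, 0, -7] (depth 4)
After 'eq': stack = [0, -7, 0] (depth 3)
After 'push 19': stack = [0, -7, 0, 19] (depth 4)
After 'push 0': stack = [0, -7, 0, 19, 0] (depth 5)
After 'mul': stack = [0, -7, 0, 0] (depth 4)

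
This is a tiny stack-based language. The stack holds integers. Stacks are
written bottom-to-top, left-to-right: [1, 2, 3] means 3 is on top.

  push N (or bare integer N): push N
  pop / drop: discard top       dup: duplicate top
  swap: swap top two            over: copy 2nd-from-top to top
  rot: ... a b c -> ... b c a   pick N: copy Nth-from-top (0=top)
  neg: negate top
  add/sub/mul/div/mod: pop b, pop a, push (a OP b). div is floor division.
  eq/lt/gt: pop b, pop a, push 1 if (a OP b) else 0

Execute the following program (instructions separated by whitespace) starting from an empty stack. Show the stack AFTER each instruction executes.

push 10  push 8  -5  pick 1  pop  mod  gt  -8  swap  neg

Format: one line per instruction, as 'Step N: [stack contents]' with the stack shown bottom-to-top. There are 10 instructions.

Step 1: [10]
Step 2: [10, 8]
Step 3: [10, 8, -5]
Step 4: [10, 8, -5, 8]
Step 5: [10, 8, -5]
Step 6: [10, -2]
Step 7: [1]
Step 8: [1, -8]
Step 9: [-8, 1]
Step 10: [-8, -1]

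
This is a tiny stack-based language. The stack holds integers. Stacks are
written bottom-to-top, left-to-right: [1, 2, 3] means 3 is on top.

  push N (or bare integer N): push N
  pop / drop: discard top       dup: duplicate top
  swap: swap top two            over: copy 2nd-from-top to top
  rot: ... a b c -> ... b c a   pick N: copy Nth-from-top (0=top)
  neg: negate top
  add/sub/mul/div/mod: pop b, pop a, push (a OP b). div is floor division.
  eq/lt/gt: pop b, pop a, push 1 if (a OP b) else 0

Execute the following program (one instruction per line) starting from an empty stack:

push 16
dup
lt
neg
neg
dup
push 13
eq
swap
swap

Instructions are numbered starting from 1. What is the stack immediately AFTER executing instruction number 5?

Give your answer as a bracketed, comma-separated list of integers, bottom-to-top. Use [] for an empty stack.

Answer: [0]

Derivation:
Step 1 ('push 16'): [16]
Step 2 ('dup'): [16, 16]
Step 3 ('lt'): [0]
Step 4 ('neg'): [0]
Step 5 ('neg'): [0]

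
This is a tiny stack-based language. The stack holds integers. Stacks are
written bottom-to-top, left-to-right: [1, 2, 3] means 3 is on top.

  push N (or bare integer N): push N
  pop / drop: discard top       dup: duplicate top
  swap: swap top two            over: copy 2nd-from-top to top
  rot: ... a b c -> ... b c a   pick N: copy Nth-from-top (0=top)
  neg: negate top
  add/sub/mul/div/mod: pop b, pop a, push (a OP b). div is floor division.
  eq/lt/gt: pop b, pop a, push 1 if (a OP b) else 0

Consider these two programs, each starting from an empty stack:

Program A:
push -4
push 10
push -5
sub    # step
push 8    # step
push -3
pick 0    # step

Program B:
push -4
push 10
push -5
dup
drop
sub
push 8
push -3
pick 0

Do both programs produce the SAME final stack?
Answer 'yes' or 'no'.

Program A trace:
  After 'push -4': [-4]
  After 'push 10': [-4, 10]
  After 'push -5': [-4, 10, -5]
  After 'sub': [-4, 15]
  After 'push 8': [-4, 15, 8]
  After 'push -3': [-4, 15, 8, -3]
  After 'pick 0': [-4, 15, 8, -3, -3]
Program A final stack: [-4, 15, 8, -3, -3]

Program B trace:
  After 'push -4': [-4]
  After 'push 10': [-4, 10]
  After 'push -5': [-4, 10, -5]
  After 'dup': [-4, 10, -5, -5]
  After 'drop': [-4, 10, -5]
  After 'sub': [-4, 15]
  After 'push 8': [-4, 15, 8]
  After 'push -3': [-4, 15, 8, -3]
  After 'pick 0': [-4, 15, 8, -3, -3]
Program B final stack: [-4, 15, 8, -3, -3]
Same: yes

Answer: yes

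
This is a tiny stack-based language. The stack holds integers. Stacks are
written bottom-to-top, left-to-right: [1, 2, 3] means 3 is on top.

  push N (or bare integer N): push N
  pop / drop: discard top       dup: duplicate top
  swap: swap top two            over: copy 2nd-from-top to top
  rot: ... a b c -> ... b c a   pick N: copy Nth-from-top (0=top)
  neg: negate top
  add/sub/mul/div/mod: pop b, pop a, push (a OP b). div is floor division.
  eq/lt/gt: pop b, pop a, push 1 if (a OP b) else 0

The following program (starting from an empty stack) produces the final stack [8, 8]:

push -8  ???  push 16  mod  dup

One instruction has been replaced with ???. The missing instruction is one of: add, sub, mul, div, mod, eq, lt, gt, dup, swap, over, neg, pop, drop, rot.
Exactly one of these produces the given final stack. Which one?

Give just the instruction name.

Stack before ???: [-8]
Stack after ???:  [8]
The instruction that transforms [-8] -> [8] is: neg

Answer: neg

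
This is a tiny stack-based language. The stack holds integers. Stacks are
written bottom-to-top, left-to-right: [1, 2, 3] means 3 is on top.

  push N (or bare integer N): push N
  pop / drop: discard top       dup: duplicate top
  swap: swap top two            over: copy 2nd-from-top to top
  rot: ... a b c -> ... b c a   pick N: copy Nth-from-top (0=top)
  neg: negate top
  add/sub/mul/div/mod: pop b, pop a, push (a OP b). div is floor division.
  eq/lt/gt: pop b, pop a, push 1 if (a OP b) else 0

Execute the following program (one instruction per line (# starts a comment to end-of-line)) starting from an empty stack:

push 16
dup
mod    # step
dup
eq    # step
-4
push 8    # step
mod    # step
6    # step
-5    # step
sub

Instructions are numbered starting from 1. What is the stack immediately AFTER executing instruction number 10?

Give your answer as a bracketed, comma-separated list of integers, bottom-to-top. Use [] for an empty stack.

Step 1 ('push 16'): [16]
Step 2 ('dup'): [16, 16]
Step 3 ('mod'): [0]
Step 4 ('dup'): [0, 0]
Step 5 ('eq'): [1]
Step 6 ('-4'): [1, -4]
Step 7 ('push 8'): [1, -4, 8]
Step 8 ('mod'): [1, 4]
Step 9 ('6'): [1, 4, 6]
Step 10 ('-5'): [1, 4, 6, -5]

Answer: [1, 4, 6, -5]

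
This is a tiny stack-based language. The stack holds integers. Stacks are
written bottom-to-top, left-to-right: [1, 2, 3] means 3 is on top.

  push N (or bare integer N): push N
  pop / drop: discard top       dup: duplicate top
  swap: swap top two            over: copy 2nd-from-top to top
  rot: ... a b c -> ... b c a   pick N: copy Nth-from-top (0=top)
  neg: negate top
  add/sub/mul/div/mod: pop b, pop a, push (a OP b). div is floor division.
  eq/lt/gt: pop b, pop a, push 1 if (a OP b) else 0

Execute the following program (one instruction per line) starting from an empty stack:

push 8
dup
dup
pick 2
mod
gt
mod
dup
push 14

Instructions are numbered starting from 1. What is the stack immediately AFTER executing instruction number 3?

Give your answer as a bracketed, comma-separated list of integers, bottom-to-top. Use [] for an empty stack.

Answer: [8, 8, 8]

Derivation:
Step 1 ('push 8'): [8]
Step 2 ('dup'): [8, 8]
Step 3 ('dup'): [8, 8, 8]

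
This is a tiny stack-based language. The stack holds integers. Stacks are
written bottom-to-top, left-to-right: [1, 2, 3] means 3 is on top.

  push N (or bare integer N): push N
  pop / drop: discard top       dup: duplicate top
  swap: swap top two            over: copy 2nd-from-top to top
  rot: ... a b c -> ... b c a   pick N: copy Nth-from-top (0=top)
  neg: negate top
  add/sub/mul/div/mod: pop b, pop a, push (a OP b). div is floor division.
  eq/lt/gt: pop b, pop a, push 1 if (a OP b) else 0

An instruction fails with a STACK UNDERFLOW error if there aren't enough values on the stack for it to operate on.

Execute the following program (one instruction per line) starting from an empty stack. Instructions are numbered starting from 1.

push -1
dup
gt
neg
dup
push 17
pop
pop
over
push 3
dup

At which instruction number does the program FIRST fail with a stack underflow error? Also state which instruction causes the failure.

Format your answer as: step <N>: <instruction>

Answer: step 9: over

Derivation:
Step 1 ('push -1'): stack = [-1], depth = 1
Step 2 ('dup'): stack = [-1, -1], depth = 2
Step 3 ('gt'): stack = [0], depth = 1
Step 4 ('neg'): stack = [0], depth = 1
Step 5 ('dup'): stack = [0, 0], depth = 2
Step 6 ('push 17'): stack = [0, 0, 17], depth = 3
Step 7 ('pop'): stack = [0, 0], depth = 2
Step 8 ('pop'): stack = [0], depth = 1
Step 9 ('over'): needs 2 value(s) but depth is 1 — STACK UNDERFLOW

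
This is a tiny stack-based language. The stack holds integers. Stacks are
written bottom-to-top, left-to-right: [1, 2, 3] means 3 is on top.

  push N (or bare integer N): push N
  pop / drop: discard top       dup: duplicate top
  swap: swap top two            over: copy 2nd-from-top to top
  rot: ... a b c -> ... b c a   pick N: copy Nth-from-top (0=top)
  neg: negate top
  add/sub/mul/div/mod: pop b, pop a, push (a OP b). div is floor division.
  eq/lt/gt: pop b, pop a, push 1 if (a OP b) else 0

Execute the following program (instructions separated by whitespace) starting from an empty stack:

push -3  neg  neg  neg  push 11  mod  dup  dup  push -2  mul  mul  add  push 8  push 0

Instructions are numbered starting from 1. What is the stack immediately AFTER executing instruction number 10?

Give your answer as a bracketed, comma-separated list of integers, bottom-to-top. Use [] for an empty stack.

Step 1 ('push -3'): [-3]
Step 2 ('neg'): [3]
Step 3 ('neg'): [-3]
Step 4 ('neg'): [3]
Step 5 ('push 11'): [3, 11]
Step 6 ('mod'): [3]
Step 7 ('dup'): [3, 3]
Step 8 ('dup'): [3, 3, 3]
Step 9 ('push -2'): [3, 3, 3, -2]
Step 10 ('mul'): [3, 3, -6]

Answer: [3, 3, -6]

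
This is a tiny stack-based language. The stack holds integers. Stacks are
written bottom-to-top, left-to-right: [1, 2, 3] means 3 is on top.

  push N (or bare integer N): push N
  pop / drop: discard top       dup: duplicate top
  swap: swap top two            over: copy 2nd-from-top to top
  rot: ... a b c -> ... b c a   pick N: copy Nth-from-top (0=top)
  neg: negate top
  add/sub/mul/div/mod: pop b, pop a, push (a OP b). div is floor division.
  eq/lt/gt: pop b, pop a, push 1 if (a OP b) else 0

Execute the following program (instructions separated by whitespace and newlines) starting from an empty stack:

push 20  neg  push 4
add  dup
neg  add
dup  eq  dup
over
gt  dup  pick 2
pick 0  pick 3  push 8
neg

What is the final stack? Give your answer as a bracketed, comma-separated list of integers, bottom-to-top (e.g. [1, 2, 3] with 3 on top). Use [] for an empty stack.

Answer: [1, 0, 0, 1, 1, 0, -8]

Derivation:
After 'push 20': [20]
After 'neg': [-20]
After 'push 4': [-20, 4]
After 'add': [-16]
After 'dup': [-16, -16]
After 'neg': [-16, 16]
After 'add': [0]
After 'dup': [0, 0]
After 'eq': [1]
After 'dup': [1, 1]
After 'over': [1, 1, 1]
After 'gt': [1, 0]
After 'dup': [1, 0, 0]
After 'pick 2': [1, 0, 0, 1]
After 'pick 0': [1, 0, 0, 1, 1]
After 'pick 3': [1, 0, 0, 1, 1, 0]
After 'push 8': [1, 0, 0, 1, 1, 0, 8]
After 'neg': [1, 0, 0, 1, 1, 0, -8]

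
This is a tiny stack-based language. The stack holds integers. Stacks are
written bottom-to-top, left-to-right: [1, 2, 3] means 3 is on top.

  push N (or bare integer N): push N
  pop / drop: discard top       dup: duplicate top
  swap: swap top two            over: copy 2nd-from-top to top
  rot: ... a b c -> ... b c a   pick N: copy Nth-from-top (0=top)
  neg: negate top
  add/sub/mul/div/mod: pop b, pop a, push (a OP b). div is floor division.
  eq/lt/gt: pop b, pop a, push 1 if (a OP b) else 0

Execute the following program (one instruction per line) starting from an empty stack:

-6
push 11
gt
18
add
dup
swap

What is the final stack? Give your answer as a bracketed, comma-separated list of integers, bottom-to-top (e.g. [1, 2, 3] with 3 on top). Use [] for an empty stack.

After 'push -6': [-6]
After 'push 11': [-6, 11]
After 'gt': [0]
After 'push 18': [0, 18]
After 'add': [18]
After 'dup': [18, 18]
After 'swap': [18, 18]

Answer: [18, 18]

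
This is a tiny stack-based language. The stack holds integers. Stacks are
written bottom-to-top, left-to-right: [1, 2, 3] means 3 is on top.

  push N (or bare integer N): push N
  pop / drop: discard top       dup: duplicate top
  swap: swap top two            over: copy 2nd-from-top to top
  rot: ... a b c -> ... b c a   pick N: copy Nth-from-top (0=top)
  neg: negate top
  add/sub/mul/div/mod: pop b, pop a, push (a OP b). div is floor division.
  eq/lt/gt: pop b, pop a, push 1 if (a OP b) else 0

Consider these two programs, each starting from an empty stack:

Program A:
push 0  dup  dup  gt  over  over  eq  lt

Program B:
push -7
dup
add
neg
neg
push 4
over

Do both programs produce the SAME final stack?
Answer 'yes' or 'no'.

Program A trace:
  After 'push 0': [0]
  After 'dup': [0, 0]
  After 'dup': [0, 0, 0]
  After 'gt': [0, 0]
  After 'over': [0, 0, 0]
  After 'over': [0, 0, 0, 0]
  After 'eq': [0, 0, 1]
  After 'lt': [0, 1]
Program A final stack: [0, 1]

Program B trace:
  After 'push -7': [-7]
  After 'dup': [-7, -7]
  After 'add': [-14]
  After 'neg': [14]
  After 'neg': [-14]
  After 'push 4': [-14, 4]
  After 'over': [-14, 4, -14]
Program B final stack: [-14, 4, -14]
Same: no

Answer: no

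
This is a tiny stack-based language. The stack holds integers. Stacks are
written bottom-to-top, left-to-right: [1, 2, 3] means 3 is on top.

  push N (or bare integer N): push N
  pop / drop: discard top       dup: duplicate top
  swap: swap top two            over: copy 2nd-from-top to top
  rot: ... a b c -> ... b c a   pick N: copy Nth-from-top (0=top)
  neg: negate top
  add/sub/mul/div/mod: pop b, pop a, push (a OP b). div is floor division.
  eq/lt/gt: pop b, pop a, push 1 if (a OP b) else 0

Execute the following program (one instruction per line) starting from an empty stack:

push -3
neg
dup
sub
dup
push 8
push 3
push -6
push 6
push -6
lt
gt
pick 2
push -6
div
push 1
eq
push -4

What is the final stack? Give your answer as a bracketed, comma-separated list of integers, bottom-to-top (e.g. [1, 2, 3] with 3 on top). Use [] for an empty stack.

Answer: [0, 0, 8, 3, 0, 0, -4]

Derivation:
After 'push -3': [-3]
After 'neg': [3]
After 'dup': [3, 3]
After 'sub': [0]
After 'dup': [0, 0]
After 'push 8': [0, 0, 8]
After 'push 3': [0, 0, 8, 3]
After 'push -6': [0, 0, 8, 3, -6]
After 'push 6': [0, 0, 8, 3, -6, 6]
After 'push -6': [0, 0, 8, 3, -6, 6, -6]
After 'lt': [0, 0, 8, 3, -6, 0]
After 'gt': [0, 0, 8, 3, 0]
After 'pick 2': [0, 0, 8, 3, 0, 8]
After 'push -6': [0, 0, 8, 3, 0, 8, -6]
After 'div': [0, 0, 8, 3, 0, -2]
After 'push 1': [0, 0, 8, 3, 0, -2, 1]
After 'eq': [0, 0, 8, 3, 0, 0]
After 'push -4': [0, 0, 8, 3, 0, 0, -4]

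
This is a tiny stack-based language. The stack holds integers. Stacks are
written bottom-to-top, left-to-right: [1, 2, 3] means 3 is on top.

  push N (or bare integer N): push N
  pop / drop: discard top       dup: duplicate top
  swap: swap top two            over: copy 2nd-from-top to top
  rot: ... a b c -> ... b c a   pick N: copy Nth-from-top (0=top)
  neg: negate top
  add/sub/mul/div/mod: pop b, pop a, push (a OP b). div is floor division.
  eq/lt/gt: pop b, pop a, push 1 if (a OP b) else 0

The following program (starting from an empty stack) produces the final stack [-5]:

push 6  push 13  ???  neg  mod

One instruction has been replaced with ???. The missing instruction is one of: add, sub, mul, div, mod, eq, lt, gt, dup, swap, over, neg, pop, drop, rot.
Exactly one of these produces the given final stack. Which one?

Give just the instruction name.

Stack before ???: [6, 13]
Stack after ???:  [13, 6]
The instruction that transforms [6, 13] -> [13, 6] is: swap

Answer: swap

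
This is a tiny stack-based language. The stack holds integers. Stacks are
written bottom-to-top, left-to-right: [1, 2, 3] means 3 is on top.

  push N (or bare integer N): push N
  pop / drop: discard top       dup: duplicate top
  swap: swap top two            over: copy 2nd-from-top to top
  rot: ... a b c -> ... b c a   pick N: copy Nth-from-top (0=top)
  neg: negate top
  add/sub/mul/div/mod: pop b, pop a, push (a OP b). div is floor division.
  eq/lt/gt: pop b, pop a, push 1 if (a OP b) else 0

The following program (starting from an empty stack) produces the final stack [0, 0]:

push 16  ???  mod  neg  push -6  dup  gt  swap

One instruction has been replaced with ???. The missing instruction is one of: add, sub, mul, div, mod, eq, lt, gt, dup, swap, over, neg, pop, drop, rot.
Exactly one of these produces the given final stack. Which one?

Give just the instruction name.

Answer: dup

Derivation:
Stack before ???: [16]
Stack after ???:  [16, 16]
The instruction that transforms [16] -> [16, 16] is: dup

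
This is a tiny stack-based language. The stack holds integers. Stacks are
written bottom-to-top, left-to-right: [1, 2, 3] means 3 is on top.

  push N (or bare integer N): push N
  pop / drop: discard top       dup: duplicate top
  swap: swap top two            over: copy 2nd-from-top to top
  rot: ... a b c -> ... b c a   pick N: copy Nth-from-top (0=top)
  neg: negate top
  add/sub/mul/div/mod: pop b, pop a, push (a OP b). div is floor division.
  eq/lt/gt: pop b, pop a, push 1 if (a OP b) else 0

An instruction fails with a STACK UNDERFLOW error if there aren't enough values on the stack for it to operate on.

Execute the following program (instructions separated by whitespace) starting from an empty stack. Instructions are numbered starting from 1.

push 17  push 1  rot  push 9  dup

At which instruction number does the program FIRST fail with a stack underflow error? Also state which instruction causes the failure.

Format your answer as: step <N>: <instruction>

Answer: step 3: rot

Derivation:
Step 1 ('push 17'): stack = [17], depth = 1
Step 2 ('push 1'): stack = [17, 1], depth = 2
Step 3 ('rot'): needs 3 value(s) but depth is 2 — STACK UNDERFLOW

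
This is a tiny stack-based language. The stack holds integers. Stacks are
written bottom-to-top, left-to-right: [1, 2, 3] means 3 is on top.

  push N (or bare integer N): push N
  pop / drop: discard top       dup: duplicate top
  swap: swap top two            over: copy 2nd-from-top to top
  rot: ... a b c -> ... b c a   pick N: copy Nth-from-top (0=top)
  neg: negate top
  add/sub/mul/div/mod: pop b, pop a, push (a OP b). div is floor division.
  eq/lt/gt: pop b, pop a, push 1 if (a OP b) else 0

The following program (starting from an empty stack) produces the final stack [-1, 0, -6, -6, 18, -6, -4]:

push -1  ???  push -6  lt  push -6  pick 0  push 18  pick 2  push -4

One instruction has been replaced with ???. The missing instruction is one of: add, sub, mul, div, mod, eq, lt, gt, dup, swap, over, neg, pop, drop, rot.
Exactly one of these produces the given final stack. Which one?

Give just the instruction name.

Stack before ???: [-1]
Stack after ???:  [-1, -1]
The instruction that transforms [-1] -> [-1, -1] is: dup

Answer: dup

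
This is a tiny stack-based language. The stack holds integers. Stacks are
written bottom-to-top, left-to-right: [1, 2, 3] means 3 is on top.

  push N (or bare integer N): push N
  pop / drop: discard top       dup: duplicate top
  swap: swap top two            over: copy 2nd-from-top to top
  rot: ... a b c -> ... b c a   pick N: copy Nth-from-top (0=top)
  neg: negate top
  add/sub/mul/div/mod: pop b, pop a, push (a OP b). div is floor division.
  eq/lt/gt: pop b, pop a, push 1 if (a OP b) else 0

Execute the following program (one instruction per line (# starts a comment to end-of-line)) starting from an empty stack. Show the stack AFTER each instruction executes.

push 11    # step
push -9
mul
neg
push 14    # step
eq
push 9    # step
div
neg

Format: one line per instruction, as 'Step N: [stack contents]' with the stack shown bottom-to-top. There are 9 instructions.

Step 1: [11]
Step 2: [11, -9]
Step 3: [-99]
Step 4: [99]
Step 5: [99, 14]
Step 6: [0]
Step 7: [0, 9]
Step 8: [0]
Step 9: [0]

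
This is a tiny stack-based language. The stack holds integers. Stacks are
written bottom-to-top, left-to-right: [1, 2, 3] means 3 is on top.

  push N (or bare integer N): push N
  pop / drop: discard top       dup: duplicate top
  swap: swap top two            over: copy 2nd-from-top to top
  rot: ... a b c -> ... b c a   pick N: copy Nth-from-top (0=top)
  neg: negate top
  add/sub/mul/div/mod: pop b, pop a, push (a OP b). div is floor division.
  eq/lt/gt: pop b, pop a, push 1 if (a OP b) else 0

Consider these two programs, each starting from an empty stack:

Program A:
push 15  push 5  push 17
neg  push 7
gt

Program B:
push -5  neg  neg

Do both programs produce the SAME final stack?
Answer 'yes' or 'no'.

Answer: no

Derivation:
Program A trace:
  After 'push 15': [15]
  After 'push 5': [15, 5]
  After 'push 17': [15, 5, 17]
  After 'neg': [15, 5, -17]
  After 'push 7': [15, 5, -17, 7]
  After 'gt': [15, 5, 0]
Program A final stack: [15, 5, 0]

Program B trace:
  After 'push -5': [-5]
  After 'neg': [5]
  After 'neg': [-5]
Program B final stack: [-5]
Same: no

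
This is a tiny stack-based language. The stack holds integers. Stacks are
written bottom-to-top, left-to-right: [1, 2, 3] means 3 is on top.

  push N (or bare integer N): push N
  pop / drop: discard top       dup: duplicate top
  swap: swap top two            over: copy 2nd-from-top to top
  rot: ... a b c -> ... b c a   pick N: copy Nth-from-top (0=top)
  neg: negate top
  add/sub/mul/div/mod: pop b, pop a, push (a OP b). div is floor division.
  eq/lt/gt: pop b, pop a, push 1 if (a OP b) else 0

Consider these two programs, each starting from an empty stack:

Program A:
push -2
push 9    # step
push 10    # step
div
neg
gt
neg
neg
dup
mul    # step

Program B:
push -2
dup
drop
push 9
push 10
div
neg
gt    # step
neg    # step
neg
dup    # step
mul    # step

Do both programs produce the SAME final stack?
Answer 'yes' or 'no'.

Program A trace:
  After 'push -2': [-2]
  After 'push 9': [-2, 9]
  After 'push 10': [-2, 9, 10]
  After 'div': [-2, 0]
  After 'neg': [-2, 0]
  After 'gt': [0]
  After 'neg': [0]
  After 'neg': [0]
  After 'dup': [0, 0]
  After 'mul': [0]
Program A final stack: [0]

Program B trace:
  After 'push -2': [-2]
  After 'dup': [-2, -2]
  After 'drop': [-2]
  After 'push 9': [-2, 9]
  After 'push 10': [-2, 9, 10]
  After 'div': [-2, 0]
  After 'neg': [-2, 0]
  After 'gt': [0]
  After 'neg': [0]
  After 'neg': [0]
  After 'dup': [0, 0]
  After 'mul': [0]
Program B final stack: [0]
Same: yes

Answer: yes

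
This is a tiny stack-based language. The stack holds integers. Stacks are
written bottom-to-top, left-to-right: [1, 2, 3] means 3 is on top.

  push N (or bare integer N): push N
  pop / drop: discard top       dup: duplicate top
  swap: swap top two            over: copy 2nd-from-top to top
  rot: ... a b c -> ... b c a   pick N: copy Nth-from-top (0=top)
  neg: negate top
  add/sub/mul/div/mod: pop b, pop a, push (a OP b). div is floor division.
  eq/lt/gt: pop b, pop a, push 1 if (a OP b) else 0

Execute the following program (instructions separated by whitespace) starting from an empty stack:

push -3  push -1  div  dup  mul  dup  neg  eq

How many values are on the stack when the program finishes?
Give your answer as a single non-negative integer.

Answer: 1

Derivation:
After 'push -3': stack = [-3] (depth 1)
After 'push -1': stack = [-3, -1] (depth 2)
After 'div': stack = [3] (depth 1)
After 'dup': stack = [3, 3] (depth 2)
After 'mul': stack = [9] (depth 1)
After 'dup': stack = [9, 9] (depth 2)
After 'neg': stack = [9, -9] (depth 2)
After 'eq': stack = [0] (depth 1)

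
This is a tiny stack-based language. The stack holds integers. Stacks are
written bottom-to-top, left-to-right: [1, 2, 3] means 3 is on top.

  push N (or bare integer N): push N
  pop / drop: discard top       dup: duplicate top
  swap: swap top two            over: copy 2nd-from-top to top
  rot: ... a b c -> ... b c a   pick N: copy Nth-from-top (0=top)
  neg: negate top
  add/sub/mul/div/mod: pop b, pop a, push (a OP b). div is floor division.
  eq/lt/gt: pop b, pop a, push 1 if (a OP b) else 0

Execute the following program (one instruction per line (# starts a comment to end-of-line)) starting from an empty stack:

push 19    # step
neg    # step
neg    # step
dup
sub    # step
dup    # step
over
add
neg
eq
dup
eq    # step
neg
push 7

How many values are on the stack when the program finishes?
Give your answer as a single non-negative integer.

Answer: 2

Derivation:
After 'push 19': stack = [19] (depth 1)
After 'neg': stack = [-19] (depth 1)
After 'neg': stack = [19] (depth 1)
After 'dup': stack = [19, 19] (depth 2)
After 'sub': stack = [0] (depth 1)
After 'dup': stack = [0, 0] (depth 2)
After 'over': stack = [0, 0, 0] (depth 3)
After 'add': stack = [0, 0] (depth 2)
After 'neg': stack = [0, 0] (depth 2)
After 'eq': stack = [1] (depth 1)
After 'dup': stack = [1, 1] (depth 2)
After 'eq': stack = [1] (depth 1)
After 'neg': stack = [-1] (depth 1)
After 'push 7': stack = [-1, 7] (depth 2)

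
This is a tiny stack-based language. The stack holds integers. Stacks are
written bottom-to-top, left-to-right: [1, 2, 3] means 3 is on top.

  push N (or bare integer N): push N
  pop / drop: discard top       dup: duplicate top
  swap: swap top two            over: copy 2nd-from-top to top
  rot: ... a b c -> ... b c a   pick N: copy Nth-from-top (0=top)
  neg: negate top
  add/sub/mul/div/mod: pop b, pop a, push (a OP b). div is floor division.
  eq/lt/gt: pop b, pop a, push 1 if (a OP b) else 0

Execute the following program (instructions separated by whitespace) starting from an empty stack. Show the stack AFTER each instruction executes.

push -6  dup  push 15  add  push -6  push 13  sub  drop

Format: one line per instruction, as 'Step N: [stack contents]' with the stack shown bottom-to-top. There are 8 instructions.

Step 1: [-6]
Step 2: [-6, -6]
Step 3: [-6, -6, 15]
Step 4: [-6, 9]
Step 5: [-6, 9, -6]
Step 6: [-6, 9, -6, 13]
Step 7: [-6, 9, -19]
Step 8: [-6, 9]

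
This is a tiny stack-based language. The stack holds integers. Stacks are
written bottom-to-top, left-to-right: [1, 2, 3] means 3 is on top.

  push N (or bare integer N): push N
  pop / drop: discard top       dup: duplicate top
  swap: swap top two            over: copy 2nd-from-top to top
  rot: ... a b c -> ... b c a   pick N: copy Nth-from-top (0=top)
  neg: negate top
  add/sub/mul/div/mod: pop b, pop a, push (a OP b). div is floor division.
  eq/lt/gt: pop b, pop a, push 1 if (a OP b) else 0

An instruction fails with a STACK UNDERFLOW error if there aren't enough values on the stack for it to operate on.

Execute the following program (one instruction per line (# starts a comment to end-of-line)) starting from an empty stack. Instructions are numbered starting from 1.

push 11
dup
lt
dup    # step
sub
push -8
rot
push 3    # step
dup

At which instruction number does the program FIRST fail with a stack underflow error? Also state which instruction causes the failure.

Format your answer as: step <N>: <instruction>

Step 1 ('push 11'): stack = [11], depth = 1
Step 2 ('dup'): stack = [11, 11], depth = 2
Step 3 ('lt'): stack = [0], depth = 1
Step 4 ('dup'): stack = [0, 0], depth = 2
Step 5 ('sub'): stack = [0], depth = 1
Step 6 ('push -8'): stack = [0, -8], depth = 2
Step 7 ('rot'): needs 3 value(s) but depth is 2 — STACK UNDERFLOW

Answer: step 7: rot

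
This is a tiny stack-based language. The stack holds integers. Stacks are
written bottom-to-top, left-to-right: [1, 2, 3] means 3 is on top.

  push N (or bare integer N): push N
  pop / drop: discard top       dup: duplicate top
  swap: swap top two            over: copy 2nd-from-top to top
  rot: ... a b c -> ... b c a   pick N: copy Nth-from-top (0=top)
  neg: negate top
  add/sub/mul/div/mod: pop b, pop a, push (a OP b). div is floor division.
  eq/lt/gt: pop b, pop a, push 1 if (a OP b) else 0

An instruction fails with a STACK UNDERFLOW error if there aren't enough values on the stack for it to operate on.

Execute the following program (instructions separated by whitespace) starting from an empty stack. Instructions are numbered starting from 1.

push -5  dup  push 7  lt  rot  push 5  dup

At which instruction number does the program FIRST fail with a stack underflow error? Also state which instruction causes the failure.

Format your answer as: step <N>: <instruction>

Answer: step 5: rot

Derivation:
Step 1 ('push -5'): stack = [-5], depth = 1
Step 2 ('dup'): stack = [-5, -5], depth = 2
Step 3 ('push 7'): stack = [-5, -5, 7], depth = 3
Step 4 ('lt'): stack = [-5, 1], depth = 2
Step 5 ('rot'): needs 3 value(s) but depth is 2 — STACK UNDERFLOW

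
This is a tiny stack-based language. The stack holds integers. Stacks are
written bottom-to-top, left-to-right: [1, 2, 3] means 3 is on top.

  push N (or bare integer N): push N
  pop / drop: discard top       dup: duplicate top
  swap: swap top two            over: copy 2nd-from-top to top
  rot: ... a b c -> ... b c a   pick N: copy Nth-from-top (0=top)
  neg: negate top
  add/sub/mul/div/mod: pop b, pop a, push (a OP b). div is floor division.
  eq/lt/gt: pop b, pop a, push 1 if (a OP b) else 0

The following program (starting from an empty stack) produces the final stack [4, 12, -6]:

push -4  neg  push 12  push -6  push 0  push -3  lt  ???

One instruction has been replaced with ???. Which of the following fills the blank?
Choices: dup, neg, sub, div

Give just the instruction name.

Stack before ???: [4, 12, -6, 0]
Stack after ???:  [4, 12, -6]
Checking each choice:
  dup: produces [4, 12, -6, 0, 0]
  neg: produces [4, 12, -6, 0]
  sub: MATCH
  div: division by zero


Answer: sub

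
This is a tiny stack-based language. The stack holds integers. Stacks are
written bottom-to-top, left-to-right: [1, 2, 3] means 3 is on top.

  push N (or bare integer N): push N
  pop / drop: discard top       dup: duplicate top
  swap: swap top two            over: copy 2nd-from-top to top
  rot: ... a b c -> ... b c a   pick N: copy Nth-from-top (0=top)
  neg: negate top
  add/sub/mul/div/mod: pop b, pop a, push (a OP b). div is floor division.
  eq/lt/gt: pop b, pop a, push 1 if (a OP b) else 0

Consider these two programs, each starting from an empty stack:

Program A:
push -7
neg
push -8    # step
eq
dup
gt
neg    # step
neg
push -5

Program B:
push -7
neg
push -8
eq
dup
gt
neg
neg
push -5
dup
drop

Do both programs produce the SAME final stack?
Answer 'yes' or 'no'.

Program A trace:
  After 'push -7': [-7]
  After 'neg': [7]
  After 'push -8': [7, -8]
  After 'eq': [0]
  After 'dup': [0, 0]
  After 'gt': [0]
  After 'neg': [0]
  After 'neg': [0]
  After 'push -5': [0, -5]
Program A final stack: [0, -5]

Program B trace:
  After 'push -7': [-7]
  After 'neg': [7]
  After 'push -8': [7, -8]
  After 'eq': [0]
  After 'dup': [0, 0]
  After 'gt': [0]
  After 'neg': [0]
  After 'neg': [0]
  After 'push -5': [0, -5]
  After 'dup': [0, -5, -5]
  After 'drop': [0, -5]
Program B final stack: [0, -5]
Same: yes

Answer: yes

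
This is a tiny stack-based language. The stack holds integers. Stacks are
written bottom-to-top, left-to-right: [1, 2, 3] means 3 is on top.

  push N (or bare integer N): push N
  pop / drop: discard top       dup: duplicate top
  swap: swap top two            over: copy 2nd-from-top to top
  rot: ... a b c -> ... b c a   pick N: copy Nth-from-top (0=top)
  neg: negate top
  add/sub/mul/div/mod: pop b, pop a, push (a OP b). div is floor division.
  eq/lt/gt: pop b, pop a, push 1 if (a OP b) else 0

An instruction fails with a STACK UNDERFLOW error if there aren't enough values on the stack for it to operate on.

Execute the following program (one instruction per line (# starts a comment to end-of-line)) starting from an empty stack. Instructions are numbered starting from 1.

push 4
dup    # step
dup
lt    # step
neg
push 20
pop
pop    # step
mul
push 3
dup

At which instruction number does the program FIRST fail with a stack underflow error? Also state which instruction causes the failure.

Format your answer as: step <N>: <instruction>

Answer: step 9: mul

Derivation:
Step 1 ('push 4'): stack = [4], depth = 1
Step 2 ('dup'): stack = [4, 4], depth = 2
Step 3 ('dup'): stack = [4, 4, 4], depth = 3
Step 4 ('lt'): stack = [4, 0], depth = 2
Step 5 ('neg'): stack = [4, 0], depth = 2
Step 6 ('push 20'): stack = [4, 0, 20], depth = 3
Step 7 ('pop'): stack = [4, 0], depth = 2
Step 8 ('pop'): stack = [4], depth = 1
Step 9 ('mul'): needs 2 value(s) but depth is 1 — STACK UNDERFLOW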